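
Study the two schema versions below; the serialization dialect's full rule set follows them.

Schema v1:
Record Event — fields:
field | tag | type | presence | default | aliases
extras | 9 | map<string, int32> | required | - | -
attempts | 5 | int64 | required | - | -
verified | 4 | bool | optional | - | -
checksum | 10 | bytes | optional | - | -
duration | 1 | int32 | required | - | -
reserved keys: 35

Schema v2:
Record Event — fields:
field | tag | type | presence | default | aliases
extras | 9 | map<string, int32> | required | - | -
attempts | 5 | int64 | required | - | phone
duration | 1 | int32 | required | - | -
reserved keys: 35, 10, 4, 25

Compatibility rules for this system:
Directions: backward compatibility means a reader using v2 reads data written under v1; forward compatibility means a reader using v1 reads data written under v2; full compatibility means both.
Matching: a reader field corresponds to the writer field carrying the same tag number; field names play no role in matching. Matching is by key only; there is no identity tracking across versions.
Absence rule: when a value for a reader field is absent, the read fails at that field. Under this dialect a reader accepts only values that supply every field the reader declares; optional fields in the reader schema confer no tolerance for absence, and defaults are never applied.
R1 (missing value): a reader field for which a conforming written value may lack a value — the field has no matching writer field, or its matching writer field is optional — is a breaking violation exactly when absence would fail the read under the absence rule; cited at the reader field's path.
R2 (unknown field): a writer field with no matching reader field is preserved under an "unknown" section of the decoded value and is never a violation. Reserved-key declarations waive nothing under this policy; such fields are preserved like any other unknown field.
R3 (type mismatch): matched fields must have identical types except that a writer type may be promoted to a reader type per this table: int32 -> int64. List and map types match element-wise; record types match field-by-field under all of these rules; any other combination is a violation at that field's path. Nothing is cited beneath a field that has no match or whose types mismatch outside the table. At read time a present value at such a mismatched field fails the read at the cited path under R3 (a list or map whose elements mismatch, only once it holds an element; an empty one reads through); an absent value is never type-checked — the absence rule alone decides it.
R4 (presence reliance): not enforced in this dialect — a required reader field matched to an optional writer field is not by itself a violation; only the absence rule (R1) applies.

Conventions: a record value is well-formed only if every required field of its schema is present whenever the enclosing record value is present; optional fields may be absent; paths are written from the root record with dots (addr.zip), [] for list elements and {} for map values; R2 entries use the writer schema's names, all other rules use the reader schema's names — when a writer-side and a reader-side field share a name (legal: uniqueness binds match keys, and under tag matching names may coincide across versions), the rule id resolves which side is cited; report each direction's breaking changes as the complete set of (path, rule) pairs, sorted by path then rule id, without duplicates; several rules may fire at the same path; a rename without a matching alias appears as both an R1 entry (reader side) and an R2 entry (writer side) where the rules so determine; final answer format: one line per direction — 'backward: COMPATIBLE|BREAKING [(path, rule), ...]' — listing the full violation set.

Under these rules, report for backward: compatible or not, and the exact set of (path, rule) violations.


the writer's type comes first in each Event pair
backward analysis of Event with v2 as reader and v1 as writer:
  extras: map<string, int32> -> map<string, int32>, writer required; from extras
  attempts: int64 -> int64, writer required; from attempts
  duration: int32 -> int32, writer required; from duration
  writer verified: unknown to reader
  writer checksum: unknown to reader
  nothing fires on Event: backward is COMPATIBLE

backward: COMPATIBLE []


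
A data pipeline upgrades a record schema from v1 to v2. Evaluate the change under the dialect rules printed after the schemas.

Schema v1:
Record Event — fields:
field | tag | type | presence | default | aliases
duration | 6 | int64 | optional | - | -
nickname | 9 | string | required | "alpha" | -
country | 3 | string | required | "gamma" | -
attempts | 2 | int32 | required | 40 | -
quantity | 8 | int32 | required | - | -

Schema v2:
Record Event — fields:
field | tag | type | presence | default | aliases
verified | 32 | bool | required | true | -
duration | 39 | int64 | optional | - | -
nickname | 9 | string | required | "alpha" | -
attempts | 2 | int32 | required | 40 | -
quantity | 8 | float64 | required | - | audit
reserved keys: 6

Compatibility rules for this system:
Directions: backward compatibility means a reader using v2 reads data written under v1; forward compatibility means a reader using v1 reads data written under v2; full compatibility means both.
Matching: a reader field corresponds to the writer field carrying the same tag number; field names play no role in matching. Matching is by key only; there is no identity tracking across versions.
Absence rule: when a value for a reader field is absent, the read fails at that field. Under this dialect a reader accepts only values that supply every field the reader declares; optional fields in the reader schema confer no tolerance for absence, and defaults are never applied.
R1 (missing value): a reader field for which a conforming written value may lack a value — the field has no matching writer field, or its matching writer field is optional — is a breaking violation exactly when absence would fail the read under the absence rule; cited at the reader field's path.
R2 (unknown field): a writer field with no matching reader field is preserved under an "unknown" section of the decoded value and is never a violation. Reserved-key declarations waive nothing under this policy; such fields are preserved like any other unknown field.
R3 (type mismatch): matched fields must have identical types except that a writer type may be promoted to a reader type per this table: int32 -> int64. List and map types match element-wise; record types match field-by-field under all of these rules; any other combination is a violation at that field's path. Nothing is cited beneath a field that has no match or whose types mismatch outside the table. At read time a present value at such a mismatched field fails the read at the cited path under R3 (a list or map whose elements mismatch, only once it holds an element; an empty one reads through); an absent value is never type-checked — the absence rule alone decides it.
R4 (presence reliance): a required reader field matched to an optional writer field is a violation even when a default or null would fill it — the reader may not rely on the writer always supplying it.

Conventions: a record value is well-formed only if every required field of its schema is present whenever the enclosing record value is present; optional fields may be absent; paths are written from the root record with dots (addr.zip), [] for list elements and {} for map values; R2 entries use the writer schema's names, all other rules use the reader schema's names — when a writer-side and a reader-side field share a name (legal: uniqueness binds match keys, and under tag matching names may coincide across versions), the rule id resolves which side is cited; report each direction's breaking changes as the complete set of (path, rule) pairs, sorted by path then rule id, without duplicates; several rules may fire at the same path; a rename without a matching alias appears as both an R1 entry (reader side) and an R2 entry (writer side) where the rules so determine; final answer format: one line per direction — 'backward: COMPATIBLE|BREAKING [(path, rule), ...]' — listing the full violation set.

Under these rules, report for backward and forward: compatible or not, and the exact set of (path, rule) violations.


each type pair in Event: writer, then reader
backward analysis of Event with v2 as reader and v1 as writer:
  verified has no writer counterpart
  duration has no writer counterpart
  nickname: paired with writer nickname (string -> string; writer required)
  attempts: paired with writer attempts (int32 -> int32; writer required)
  quantity: paired with writer quantity (int32 -> float64; writer required)
  writer duration: unknown to reader
  writer country: unknown to reader
  R1 fires at duration
  R3 fires at quantity
  R1 fires at verified
  => 3 violation(s): backward is BREAKING for Event
forward analysis of Event with v1 as reader and v2 as writer:
  duration has no writer counterpart
  nickname: paired with writer nickname (string -> string; writer required)
  country has no writer counterpart
  attempts: paired with writer attempts (int32 -> int32; writer required)
  quantity: paired with writer quantity (float64 -> int32; writer required)
  writer verified: unknown to reader
  writer duration: unknown to reader
  R1 fires at country
  R1 fires at duration
  R3 fires at quantity
  => 3 violation(s): forward is BREAKING for Event

backward: BREAKING [(duration, R1), (quantity, R3), (verified, R1)]; forward: BREAKING [(country, R1), (duration, R1), (quantity, R3)]


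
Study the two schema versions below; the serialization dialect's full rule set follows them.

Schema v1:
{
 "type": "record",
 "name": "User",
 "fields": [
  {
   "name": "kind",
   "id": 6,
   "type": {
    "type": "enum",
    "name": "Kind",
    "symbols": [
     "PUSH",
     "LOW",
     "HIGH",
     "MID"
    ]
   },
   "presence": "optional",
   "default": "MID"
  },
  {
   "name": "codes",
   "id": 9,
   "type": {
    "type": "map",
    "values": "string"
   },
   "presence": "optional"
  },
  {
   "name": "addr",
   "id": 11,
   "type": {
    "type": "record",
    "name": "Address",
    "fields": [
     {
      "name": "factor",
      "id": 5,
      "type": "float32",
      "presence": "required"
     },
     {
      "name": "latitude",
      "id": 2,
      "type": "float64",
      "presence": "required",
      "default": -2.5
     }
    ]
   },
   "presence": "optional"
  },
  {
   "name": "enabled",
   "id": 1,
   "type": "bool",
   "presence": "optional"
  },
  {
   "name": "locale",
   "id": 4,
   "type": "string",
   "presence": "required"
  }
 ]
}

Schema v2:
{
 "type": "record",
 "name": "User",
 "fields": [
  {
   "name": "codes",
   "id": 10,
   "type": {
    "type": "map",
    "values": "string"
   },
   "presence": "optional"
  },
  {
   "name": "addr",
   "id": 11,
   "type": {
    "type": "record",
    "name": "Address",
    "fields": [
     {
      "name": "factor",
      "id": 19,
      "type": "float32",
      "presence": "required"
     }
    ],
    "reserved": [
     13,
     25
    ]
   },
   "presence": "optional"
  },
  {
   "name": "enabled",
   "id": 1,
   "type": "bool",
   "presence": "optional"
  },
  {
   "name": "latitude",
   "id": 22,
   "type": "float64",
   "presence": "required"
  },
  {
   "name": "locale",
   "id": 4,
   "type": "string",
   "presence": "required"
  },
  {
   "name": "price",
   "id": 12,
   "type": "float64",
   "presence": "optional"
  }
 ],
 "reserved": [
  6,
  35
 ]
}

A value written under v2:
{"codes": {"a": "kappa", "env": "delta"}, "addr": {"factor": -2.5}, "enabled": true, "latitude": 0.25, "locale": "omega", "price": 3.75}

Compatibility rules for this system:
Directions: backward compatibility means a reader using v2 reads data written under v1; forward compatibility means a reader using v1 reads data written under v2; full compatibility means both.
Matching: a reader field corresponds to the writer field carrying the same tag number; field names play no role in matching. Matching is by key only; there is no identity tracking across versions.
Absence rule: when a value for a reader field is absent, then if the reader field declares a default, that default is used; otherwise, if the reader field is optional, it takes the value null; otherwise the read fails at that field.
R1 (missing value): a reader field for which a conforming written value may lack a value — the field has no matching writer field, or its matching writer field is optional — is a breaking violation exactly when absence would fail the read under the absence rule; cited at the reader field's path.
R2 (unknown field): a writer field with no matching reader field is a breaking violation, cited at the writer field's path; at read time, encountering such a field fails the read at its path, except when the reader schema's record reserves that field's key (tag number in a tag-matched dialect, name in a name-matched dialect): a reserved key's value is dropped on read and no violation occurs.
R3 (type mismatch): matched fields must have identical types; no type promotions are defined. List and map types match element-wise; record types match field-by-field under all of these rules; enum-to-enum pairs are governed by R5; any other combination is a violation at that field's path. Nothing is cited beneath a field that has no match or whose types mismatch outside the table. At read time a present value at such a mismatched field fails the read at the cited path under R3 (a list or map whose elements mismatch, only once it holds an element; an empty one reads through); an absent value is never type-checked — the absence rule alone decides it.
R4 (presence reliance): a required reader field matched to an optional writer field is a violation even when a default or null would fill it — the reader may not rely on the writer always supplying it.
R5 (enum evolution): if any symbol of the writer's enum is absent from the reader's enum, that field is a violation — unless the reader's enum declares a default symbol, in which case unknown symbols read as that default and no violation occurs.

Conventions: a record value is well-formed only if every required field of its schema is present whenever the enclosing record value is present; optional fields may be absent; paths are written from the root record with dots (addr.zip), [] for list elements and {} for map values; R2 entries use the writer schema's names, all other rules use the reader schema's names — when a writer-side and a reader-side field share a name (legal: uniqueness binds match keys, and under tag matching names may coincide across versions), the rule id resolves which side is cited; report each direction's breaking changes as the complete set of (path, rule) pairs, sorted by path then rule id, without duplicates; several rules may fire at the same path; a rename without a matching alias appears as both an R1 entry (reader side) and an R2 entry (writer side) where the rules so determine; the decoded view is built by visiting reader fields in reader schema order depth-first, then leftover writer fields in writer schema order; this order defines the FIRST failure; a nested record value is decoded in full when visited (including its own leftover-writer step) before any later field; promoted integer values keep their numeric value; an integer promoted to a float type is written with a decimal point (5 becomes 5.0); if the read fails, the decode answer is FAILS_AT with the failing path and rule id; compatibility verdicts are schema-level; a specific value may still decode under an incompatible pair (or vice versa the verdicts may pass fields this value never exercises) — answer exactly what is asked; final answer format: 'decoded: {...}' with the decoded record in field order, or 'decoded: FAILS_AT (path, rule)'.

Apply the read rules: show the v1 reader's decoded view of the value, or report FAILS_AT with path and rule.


each type pair in User: writer, then reader
migrating the User value to v1:
  kind := "MID" (absent -> default)
  codes := null (absent, optional -> null)
  read fails at addr.factor under R1 (no fill)
  => FAILS_AT (addr.factor, R1)
remaining User differences; none change what is asked:
  removed field latitude from record Address -> matters for User compatibility verdicts, not for this value's decode
  added field price to record User: optional float64, tag 12 (in v2 it sits last) -> matters for User compatibility verdicts, not for this value's decode
  field codes in record User: tag 9 changed to 10 -> matters for User compatibility verdicts, not for this value's decode
  removed field kind from record User (its key 6 joins the reserved list) -> no rule fires on it and the decoded User view is identical with or without it
  added field latitude to record User: required float64, tag 22 (in v2 it sits immediately before locale) -> matters for User compatibility verdicts, not for this value's decode

decoded: FAILS_AT (addr.factor, R1)


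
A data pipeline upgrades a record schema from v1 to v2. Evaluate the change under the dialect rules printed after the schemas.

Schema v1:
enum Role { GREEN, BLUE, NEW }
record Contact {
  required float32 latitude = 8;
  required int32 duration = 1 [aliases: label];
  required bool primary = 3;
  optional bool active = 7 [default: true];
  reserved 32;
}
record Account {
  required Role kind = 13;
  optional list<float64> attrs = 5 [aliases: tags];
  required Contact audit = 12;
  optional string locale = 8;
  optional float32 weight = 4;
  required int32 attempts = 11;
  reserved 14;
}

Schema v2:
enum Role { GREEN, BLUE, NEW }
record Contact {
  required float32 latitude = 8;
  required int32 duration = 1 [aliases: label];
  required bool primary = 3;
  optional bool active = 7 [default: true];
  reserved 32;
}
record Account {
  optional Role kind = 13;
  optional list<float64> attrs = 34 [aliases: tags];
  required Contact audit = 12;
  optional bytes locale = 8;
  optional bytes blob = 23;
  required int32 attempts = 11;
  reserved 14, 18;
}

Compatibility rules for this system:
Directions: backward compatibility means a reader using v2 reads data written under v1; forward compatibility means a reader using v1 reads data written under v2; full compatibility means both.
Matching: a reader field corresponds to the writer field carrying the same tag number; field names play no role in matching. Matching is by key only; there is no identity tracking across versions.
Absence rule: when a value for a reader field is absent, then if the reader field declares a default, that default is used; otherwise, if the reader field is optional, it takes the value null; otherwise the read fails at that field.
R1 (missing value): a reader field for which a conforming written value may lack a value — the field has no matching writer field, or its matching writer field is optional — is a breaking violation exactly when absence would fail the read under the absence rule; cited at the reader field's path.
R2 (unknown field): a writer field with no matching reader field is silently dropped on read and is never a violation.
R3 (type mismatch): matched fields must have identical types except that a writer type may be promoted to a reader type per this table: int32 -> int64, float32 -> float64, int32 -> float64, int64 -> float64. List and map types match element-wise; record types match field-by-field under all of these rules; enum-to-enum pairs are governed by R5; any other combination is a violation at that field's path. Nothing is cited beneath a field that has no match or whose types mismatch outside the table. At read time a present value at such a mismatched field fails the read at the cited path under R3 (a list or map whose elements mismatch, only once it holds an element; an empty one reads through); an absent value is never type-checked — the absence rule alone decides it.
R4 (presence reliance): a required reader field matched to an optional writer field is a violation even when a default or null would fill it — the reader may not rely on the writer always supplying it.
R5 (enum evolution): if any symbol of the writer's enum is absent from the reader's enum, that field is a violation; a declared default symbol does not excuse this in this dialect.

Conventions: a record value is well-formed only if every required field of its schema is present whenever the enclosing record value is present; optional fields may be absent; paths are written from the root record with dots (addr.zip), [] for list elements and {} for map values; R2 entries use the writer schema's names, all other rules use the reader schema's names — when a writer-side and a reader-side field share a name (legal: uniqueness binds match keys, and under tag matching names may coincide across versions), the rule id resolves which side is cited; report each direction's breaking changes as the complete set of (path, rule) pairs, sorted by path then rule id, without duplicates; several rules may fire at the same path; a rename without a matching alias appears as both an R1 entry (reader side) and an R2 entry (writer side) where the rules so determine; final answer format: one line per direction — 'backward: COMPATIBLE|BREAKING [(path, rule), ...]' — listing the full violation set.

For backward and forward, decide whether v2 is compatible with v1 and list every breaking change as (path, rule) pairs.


backward: BREAKING [(locale, R3)]; forward: BREAKING [(kind, R1), (kind, R4), (locale, R3)]

each type pair in Account: writer, then reader
checking backward for Account: reader v2 against writer v1:
  Role -> Role, writer required: kind aligns to kind
  attrs has no writer counterpart
  Contact -> Contact, writer required: audit aligns to audit
  string -> bytes, writer optional: locale aligns to locale
  blob has no writer counterpart
  int32 -> int32, writer required: attempts aligns to attempts
  writer attrs: unknown to reader
  writer weight: unknown to reader
  float32 -> float32, writer required: audit.latitude aligns to audit.latitude
  int32 -> int32, writer required: audit.duration aligns to audit.duration
  bool -> bool, writer required: audit.primary aligns to audit.primary
  bool -> bool, writer optional: audit.active aligns to audit.active
  R3 fires at locale
  => 1 violation(s): backward is BREAKING for Account
checking forward for Account: reader v1 against writer v2:
  Role -> Role, writer optional: kind aligns to kind
  attrs has no writer counterpart
  Contact -> Contact, writer required: audit aligns to audit
  bytes -> string, writer optional: locale aligns to locale
  weight has no writer counterpart
  int32 -> int32, writer required: attempts aligns to attempts
  writer attrs: unknown to reader
  writer blob: unknown to reader
  float32 -> float32, writer required: audit.latitude aligns to audit.latitude
  int32 -> int32, writer required: audit.duration aligns to audit.duration
  bool -> bool, writer required: audit.primary aligns to audit.primary
  bool -> bool, writer optional: audit.active aligns to audit.active
  R1 fires at kind
  R4 fires at kind
  R3 fires at locale
  => 3 violation(s): forward is BREAKING for Account


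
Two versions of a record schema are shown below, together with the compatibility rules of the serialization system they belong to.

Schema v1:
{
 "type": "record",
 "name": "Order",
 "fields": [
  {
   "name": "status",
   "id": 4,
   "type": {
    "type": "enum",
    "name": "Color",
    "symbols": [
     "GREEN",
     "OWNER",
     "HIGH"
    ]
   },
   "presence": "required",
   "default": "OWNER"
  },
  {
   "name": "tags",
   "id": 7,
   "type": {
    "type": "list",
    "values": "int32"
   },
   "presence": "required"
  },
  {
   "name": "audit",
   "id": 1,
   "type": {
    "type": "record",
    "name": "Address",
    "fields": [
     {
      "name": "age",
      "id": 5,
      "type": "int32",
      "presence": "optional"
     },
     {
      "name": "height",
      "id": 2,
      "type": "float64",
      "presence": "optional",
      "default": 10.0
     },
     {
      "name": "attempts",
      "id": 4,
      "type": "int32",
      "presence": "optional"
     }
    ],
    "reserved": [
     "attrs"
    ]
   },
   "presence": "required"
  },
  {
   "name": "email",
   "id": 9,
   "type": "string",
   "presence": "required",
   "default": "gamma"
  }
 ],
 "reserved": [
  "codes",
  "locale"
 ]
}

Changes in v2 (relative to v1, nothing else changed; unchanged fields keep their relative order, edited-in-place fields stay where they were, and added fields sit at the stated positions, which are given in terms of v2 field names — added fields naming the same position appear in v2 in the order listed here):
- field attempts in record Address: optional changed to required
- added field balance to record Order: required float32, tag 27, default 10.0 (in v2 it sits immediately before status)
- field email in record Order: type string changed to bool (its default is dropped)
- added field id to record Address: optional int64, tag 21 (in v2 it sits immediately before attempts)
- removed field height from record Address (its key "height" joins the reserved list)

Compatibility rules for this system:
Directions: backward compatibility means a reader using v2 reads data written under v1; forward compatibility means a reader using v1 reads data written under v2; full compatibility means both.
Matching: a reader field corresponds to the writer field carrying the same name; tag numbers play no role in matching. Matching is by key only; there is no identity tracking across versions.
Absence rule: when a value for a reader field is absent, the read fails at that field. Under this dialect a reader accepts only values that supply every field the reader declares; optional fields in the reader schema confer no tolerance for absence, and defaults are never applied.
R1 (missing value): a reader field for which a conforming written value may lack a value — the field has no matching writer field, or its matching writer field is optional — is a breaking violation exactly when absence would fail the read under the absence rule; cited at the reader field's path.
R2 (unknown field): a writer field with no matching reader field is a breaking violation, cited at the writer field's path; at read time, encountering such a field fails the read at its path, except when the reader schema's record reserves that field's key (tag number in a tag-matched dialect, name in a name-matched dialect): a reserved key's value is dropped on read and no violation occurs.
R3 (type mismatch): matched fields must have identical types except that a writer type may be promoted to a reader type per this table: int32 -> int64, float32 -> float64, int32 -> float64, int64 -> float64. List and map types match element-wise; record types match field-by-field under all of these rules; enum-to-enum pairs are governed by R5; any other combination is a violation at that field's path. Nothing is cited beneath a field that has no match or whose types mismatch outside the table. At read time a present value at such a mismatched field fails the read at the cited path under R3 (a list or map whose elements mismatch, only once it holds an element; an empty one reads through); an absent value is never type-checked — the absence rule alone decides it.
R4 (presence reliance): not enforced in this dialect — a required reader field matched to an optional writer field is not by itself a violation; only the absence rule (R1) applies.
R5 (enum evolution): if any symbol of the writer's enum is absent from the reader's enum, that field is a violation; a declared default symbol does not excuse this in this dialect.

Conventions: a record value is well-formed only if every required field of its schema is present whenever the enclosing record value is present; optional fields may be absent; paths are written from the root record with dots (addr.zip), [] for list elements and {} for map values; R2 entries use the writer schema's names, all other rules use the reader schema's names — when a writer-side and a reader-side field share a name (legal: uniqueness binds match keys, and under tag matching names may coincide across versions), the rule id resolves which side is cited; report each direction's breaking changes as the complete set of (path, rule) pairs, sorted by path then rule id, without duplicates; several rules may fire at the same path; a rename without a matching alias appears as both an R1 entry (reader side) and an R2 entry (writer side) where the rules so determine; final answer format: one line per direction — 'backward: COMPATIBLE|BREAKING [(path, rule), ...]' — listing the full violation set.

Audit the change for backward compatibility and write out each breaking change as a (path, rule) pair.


backward: BREAKING [(audit.age, R1), (audit.attempts, R1), (audit.id, R1), (balance, R1), (email, R3)]

the writer's type comes first in each Order pair
checking backward for Order: reader v2 against writer v1:
  balance: no writer match
  status: paired with writer status (Color -> Color; writer required)
  tags: paired with writer tags (list<int32> -> list<int32>; writer required)
  audit: paired with writer audit (Address -> Address; writer required)
  email: paired with writer email (string -> bool; writer required)
  audit.age: paired with writer audit.age (int32 -> int32; writer optional)
  audit.id: no writer match
  audit.attempts: paired with writer audit.attempts (int32 -> int32; writer optional)
  writer audit.height: unknown to reader
  violation R1 at audit.age
  violation R1 at audit.attempts
  violation R1 at audit.id
  violation R1 at balance
  violation R3 at email
  backward on Order therefore BREAKING (5)
diffs on Order not affecting the asked answer:
  field attempts in record Address: optional changed to required -> matters only for Order's forward compatibility — outside the asked direction


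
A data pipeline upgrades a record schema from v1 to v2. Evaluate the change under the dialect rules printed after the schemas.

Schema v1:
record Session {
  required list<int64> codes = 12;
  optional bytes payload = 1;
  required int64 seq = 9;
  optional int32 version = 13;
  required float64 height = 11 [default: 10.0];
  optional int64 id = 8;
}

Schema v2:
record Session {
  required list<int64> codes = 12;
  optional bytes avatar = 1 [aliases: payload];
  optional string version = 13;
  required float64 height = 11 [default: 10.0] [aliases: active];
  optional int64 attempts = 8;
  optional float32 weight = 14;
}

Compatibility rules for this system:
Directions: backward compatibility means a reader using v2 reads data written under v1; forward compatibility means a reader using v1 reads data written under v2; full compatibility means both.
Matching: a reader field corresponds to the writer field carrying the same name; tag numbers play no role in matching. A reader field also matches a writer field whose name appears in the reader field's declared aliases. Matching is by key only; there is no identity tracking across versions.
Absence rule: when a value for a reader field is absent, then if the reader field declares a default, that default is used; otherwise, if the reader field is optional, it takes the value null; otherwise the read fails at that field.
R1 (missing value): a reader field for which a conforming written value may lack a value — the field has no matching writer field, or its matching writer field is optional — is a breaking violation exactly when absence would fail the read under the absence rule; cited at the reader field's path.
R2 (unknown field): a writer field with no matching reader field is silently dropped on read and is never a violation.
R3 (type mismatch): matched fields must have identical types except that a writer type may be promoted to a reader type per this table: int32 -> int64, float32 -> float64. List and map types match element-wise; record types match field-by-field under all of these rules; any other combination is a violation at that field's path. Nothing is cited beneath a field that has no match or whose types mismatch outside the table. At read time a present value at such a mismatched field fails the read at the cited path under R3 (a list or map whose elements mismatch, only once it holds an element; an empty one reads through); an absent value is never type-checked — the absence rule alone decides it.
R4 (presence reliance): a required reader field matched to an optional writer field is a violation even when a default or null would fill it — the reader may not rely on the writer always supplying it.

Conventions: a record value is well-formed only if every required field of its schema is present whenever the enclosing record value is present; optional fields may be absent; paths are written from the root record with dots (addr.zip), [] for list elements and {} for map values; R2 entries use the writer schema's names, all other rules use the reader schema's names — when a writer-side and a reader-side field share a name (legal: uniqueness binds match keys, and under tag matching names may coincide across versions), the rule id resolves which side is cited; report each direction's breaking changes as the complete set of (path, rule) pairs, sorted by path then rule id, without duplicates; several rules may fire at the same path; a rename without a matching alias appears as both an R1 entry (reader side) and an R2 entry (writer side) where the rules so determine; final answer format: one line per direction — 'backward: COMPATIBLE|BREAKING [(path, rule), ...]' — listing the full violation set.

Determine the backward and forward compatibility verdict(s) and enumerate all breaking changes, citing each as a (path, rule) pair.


backward: BREAKING [(version, R3)]; forward: BREAKING [(seq, R1), (version, R3)]

in Session below, arrows point writer -> reader
checking backward for Session: reader v2 against writer v1:
  codes: paired with writer codes (list<int64> -> list<int64>; writer required)
  avatar: paired with writer payload (bytes -> bytes; writer optional)
  version: paired with writer version (int32 -> string; writer optional)
  height: paired with writer height (float64 -> float64; writer required)
  attempts: no writer match
  weight: no writer match
  writer seq: unknown to reader
  writer id: unknown to reader
  violation R3 at version
  => backward: BREAKING (1)
checking forward for Session: reader v1 against writer v2:
  codes: paired with writer codes (list<int64> -> list<int64>; writer required)
  payload: no writer match
  seq: no writer match
  version: paired with writer version (string -> int32; writer optional)
  height: paired with writer height (float64 -> float64; writer required)
  id: no writer match
  writer avatar: unknown to reader
  writer attempts: unknown to reader
  writer weight: unknown to reader
  violation R1 at seq
  violation R3 at version
  => forward: BREAKING (2)


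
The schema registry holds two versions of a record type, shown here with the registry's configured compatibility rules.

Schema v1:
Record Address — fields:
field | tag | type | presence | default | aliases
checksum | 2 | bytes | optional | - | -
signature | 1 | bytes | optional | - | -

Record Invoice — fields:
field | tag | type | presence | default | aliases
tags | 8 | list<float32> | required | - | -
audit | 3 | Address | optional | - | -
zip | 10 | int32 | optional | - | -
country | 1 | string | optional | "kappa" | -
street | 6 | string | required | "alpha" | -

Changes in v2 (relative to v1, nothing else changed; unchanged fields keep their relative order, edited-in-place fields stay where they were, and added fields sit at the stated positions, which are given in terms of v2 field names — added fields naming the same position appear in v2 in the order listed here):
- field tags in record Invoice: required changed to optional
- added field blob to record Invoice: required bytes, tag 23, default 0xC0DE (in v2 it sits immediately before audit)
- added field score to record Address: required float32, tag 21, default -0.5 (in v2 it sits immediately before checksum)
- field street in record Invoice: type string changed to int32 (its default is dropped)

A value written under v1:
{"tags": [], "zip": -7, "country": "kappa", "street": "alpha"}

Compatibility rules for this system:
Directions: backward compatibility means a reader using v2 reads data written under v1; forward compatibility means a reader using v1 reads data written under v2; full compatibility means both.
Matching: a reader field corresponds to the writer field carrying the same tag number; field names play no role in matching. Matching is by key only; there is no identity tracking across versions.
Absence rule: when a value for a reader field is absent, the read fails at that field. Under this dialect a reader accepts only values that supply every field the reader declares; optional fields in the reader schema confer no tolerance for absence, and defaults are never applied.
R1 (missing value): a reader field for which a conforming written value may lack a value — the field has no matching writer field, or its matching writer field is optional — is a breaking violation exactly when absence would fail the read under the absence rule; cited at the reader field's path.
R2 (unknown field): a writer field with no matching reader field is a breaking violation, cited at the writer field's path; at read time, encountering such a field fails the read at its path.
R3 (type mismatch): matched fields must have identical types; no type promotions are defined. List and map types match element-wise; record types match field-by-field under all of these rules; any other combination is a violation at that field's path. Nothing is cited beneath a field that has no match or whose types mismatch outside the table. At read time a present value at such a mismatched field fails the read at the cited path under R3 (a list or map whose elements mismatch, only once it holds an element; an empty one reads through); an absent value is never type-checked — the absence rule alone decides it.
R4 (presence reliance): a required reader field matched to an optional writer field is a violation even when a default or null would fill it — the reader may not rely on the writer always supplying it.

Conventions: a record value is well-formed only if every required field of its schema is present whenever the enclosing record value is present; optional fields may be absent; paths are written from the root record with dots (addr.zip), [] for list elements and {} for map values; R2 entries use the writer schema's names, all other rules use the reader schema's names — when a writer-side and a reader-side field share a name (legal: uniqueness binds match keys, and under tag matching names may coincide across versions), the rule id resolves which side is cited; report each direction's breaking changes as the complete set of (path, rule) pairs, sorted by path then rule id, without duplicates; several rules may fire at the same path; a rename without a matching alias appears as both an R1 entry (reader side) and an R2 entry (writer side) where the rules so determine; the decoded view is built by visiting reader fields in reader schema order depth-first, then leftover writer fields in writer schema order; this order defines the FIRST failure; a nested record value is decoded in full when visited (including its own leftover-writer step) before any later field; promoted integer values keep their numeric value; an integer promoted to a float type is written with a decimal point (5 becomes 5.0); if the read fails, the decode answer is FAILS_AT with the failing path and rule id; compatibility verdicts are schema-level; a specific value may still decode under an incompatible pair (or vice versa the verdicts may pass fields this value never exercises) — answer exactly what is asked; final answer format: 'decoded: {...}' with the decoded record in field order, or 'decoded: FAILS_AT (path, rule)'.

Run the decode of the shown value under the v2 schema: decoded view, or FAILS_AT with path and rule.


the writer's type comes first in each Invoice pair
decode (reader v2):
  tags := []
  read fails at blob under R1 (no fill)
  => FAILS_AT (blob, R1)
ruling out the remaining Invoice differences:
  field tags in record Invoice: required changed to optional -> changes Invoice's schema-level verdicts only — the decode of this value is the same
  added field score to record Address: required float32, tag 21, default -0.5 (in v2 it sits immediately before checksum) -> changes Invoice's schema-level verdicts only — the decode of this value is the same
  field street in record Invoice: type string changed to int32 (its default is dropped) -> changes Invoice's schema-level verdicts only — the decode of this value is the same

decoded: FAILS_AT (blob, R1)
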